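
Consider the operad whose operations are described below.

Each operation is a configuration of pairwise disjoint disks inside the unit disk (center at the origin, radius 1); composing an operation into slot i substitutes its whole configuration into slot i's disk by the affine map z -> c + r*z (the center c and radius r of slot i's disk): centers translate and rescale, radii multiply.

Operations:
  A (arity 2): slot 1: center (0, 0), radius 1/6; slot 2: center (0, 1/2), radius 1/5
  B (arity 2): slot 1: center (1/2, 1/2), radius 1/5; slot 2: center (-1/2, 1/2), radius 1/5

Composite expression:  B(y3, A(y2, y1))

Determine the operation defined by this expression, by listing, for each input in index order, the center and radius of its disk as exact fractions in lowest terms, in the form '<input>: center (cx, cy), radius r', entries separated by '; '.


Nesting under B composes maps z -> c + r*z down each y-path.
y3: after 1 affine step, its disk has center (1/2, 1/2), radius 1/5
y2: after 2 affine steps, its disk has center (-1/2, 1/2), radius 1/30
y1: after 2 affine steps, its disk has center (-1/2, 3/5), radius 1/25

y1: center (-1/2, 3/5), radius 1/25; y2: center (-1/2, 1/2), radius 1/30; y3: center (1/2, 1/2), radius 1/5


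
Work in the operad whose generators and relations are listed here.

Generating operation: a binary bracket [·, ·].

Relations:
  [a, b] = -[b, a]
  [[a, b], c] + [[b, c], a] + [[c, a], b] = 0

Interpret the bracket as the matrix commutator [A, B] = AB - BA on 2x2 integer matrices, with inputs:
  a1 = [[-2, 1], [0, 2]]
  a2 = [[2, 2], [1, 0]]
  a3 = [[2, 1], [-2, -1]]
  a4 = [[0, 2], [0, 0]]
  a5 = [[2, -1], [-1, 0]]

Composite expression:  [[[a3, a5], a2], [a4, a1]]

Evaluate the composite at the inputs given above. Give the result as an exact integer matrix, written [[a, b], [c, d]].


[[-32, -48], [0, 32]]

[a3, a5] = [[-3, -5], [-1, 3]]
[[a3, a5], a2] = [[-3, -2], [4, 3]]
[a4, a1] = [[0, 8], [0, 0]]
[[[a3, a5], a2], [a4, a1]] = [[-32, -48], [0, 32]]


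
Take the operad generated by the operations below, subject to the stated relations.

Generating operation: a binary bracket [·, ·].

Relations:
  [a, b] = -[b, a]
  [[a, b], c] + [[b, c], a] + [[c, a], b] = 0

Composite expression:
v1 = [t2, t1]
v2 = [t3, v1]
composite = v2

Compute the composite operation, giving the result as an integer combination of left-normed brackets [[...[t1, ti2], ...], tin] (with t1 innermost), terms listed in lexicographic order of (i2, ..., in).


[[t1, t2], t3]


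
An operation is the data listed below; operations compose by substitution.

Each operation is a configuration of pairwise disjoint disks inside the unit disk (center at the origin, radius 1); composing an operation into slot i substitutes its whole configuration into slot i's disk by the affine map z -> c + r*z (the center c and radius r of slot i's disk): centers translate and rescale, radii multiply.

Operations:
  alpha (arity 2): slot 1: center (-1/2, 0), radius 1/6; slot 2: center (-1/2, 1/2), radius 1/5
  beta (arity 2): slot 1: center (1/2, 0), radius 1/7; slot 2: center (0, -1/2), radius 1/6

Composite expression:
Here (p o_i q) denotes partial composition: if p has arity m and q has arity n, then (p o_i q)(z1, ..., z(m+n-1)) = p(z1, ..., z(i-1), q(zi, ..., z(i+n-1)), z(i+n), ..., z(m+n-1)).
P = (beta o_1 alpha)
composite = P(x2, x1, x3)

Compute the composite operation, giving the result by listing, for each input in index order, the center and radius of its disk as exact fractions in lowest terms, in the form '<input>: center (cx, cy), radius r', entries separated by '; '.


Below beta, radii multiply path by path; the x-disk centers shift.
x2: after 2 affine steps, its disk has center (3/7, 0), radius 1/42
x1: after 2 affine steps, its disk has center (3/7, 1/14), radius 1/35
x3: after 1 affine step, its disk has center (0, -1/2), radius 1/6

x1: center (3/7, 1/14), radius 1/35; x2: center (3/7, 0), radius 1/42; x3: center (0, -1/2), radius 1/6


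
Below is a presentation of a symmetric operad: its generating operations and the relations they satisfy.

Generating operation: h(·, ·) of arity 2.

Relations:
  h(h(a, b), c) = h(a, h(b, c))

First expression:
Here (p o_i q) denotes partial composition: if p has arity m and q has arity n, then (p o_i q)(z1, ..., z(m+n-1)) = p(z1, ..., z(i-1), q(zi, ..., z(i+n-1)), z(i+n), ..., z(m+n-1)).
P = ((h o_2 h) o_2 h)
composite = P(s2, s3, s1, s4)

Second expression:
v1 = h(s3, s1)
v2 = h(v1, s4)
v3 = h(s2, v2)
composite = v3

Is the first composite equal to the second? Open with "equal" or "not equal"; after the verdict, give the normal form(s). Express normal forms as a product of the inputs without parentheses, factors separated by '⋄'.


The first composite normalizes to s2 ⋄ s3 ⋄ s1 ⋄ s4
The second composite normalizes to s2 ⋄ s3 ⋄ s1 ⋄ s4
One common form — equal.

equal; the common form is s2 ⋄ s3 ⋄ s1 ⋄ s4


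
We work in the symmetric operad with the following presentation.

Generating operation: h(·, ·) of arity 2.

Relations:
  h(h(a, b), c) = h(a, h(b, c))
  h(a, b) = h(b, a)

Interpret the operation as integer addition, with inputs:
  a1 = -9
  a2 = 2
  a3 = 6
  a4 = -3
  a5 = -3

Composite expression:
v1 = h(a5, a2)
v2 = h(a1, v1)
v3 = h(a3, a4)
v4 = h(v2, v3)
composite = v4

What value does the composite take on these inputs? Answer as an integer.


h(a5, a2) = -1
h(a1, h(a5, a2)) = -10
h(a3, a4) = 3
h(h(a1, h(a5, a2)), h(a3, a4)) = -7

-7


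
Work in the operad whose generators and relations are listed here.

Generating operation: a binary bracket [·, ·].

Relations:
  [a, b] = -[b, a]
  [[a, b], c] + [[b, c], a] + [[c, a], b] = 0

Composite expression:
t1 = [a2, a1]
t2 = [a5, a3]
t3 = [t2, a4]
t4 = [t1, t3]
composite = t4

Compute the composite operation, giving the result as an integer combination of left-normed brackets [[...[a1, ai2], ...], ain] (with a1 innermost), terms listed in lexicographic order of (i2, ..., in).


[[[[a1, a2], a3], a5], a4] - [[[[a1, a2], a4], a3], a5] + [[[[a1, a2], a4], a5], a3] - [[[[a1, a2], a5], a3], a4]

Skip Jacobi rewriting: expand, keep a1-initial words, read off terms.
Composite bracket: [[a2, a1], [[a5, a3], a4]]
Under [a, b] = ab - ba we get 16 signed associative words (2^4 = 16).
The a1-initial words carry the normal form:
  sign of a1a2a3a5a4 is +1, so it contributes +[[[[a1, a2], a3], a5], a4]
  sign of a1a2a4a3a5 is -1, so it contributes -[[[[a1, a2], a4], a3], a5]
  sign of a1a2a4a5a3 is +1, so it contributes +[[[[a1, a2], a4], a5], a3]
  sign of a1a2a5a3a4 is -1, so it contributes -[[[[a1, a2], a5], a3], a4]


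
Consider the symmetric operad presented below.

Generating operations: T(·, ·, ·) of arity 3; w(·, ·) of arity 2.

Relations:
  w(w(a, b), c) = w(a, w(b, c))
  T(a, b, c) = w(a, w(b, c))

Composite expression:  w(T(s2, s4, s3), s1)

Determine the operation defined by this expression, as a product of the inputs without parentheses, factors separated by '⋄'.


s2 ⋄ s4 ⋄ s3 ⋄ s1


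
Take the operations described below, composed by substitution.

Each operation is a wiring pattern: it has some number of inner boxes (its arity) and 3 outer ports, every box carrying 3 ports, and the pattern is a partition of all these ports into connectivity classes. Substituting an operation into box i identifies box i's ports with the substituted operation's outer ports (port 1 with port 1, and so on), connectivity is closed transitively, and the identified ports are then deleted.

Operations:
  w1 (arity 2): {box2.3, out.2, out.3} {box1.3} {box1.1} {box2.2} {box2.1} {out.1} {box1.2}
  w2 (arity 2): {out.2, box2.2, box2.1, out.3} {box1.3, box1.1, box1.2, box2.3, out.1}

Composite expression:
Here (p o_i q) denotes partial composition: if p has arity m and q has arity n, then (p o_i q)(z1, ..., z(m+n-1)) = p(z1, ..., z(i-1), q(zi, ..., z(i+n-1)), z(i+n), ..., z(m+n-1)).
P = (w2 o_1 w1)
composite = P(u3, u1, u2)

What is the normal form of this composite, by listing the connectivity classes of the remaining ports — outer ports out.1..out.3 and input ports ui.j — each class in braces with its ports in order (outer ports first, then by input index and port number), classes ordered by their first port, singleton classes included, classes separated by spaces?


{out.1, u1.3, u2.3} {out.2, out.3, u2.1, u2.2} {u1.1} {u1.2} {u3.1} {u3.2} {u3.3}

Treat the ports identified at w2 as solder joints: merge, then drop.
stage w1: inputs (u3, u1), connectivity {out.1} {out.2, out.3, u1.3} {u1.1} {u1.2} {u3.1} {u3.2} {u3.3}, out.j its boundary
stage w2: inputs (u3, u1, u2), connectivity {out.1, u1.3, u2.3} {out.2, out.3, u2.1, u2.2} {u1.1} {u1.2} {u3.1} {u3.2} {u3.3}, out.j its boundary


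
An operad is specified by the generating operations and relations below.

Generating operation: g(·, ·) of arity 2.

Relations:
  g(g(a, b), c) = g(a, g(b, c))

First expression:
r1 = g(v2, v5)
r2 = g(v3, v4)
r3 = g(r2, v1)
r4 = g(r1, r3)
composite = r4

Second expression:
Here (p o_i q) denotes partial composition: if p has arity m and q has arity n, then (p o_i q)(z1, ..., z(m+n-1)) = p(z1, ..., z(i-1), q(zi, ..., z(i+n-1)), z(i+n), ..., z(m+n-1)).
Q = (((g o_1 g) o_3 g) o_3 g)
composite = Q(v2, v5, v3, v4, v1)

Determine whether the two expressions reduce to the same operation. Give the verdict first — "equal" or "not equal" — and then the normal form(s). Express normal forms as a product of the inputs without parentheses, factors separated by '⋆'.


equal; the common form is v2 ⋆ v5 ⋆ v3 ⋆ v4 ⋆ v1

In normal form, the first expression is v2 ⋆ v5 ⋆ v3 ⋆ v4 ⋆ v1
In normal form, the second expression is v2 ⋆ v5 ⋆ v3 ⋆ v4 ⋆ v1
Identical normal forms: equal.


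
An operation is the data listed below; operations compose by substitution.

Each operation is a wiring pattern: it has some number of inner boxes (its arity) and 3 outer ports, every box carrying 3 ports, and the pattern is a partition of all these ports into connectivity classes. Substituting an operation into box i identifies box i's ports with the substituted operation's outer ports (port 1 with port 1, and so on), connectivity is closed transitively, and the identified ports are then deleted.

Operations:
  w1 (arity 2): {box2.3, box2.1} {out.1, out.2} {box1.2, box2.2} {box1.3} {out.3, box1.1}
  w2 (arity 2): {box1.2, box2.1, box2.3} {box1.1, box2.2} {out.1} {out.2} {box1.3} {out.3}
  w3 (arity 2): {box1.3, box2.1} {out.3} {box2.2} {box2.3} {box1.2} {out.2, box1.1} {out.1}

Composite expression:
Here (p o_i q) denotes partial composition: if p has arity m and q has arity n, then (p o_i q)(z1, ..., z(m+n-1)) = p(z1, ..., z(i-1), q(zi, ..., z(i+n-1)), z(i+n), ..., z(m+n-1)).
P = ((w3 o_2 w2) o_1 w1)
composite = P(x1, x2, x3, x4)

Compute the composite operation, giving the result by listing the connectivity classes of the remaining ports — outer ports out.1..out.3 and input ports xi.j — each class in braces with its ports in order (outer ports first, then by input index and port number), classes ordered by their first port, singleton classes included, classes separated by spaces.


{out.1} {out.2} {out.3} {x1.1} {x1.2, x2.2} {x1.3} {x2.1, x2.3} {x3.1, x4.2} {x3.2, x4.1, x4.3} {x3.3}

Two ports join when wires chain via w3-identified ports.
after w1, the pattern on (x1, x2) reads {out.1, out.2} {out.3, x1.1} {x1.2, x2.2} {x1.3} {x2.1, x2.3} (out.j = its outer ports)
after w2, the pattern on (x3, x4) reads {out.1} {out.2} {out.3} {x3.1, x4.2} {x3.2, x4.1, x4.3} {x3.3} (out.j = its outer ports)
after w3, the pattern on (x1, x2, x3, x4) reads {out.1} {out.2} {out.3} {x1.1} {x1.2, x2.2} {x1.3} {x2.1, x2.3} {x3.1, x4.2} {x3.2, x4.1, x4.3} {x3.3} (out.j = its outer ports)


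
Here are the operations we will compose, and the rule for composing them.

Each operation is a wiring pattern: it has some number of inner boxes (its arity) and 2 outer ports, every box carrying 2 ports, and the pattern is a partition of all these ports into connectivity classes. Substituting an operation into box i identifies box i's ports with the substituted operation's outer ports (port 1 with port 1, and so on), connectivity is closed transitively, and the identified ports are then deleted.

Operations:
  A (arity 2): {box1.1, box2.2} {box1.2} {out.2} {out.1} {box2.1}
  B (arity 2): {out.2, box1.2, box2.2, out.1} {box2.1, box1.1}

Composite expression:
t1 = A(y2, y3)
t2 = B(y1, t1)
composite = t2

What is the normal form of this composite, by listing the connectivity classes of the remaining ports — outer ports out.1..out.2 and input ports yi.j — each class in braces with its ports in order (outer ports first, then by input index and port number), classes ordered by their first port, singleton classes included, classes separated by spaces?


{out.1, out.2, y1.2} {y1.1} {y2.1, y3.2} {y2.2} {y3.1}

Treat the ports identified at B as solder joints: merge, then drop.
after A, the pattern on (y2, y3) reads {out.1} {out.2} {y2.1, y3.2} {y2.2} {y3.1} (out.j = its outer ports)
after B, the pattern on (y1, y2, y3) reads {out.1, out.2, y1.2} {y1.1} {y2.1, y3.2} {y2.2} {y3.1} (out.j = its outer ports)


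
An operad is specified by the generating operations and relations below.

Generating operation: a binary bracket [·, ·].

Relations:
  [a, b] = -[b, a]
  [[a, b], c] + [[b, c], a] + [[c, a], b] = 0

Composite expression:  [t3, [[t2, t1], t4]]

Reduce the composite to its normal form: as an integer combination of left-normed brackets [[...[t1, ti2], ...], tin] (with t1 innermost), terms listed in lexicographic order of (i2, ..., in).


[[[t1, t2], t4], t3]

A multilinear Lie element is pinned by t1-initial words (t1 innermost).
Composite bracket: [t3, [[t2, t1], t4]]
Under [a, b] = ab - ba we get 8 signed associative words (2^3 = 8).
Coefficients come from the t1-initial words:
  t1t2t4t3 (sign +1) contributes +[[[t1, t2], t4], t3]


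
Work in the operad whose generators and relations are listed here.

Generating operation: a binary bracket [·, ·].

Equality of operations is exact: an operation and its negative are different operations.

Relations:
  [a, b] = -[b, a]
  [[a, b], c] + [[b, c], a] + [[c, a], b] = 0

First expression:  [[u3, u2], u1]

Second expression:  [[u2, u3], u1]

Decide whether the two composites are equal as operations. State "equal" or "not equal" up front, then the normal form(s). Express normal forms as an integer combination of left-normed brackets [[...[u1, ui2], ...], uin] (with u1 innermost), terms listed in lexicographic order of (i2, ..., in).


not equal; the first gives [[u1, u2], u3] - [[u1, u3], u2] and the second -[[u1, u2], u3] + [[u1, u3], u2]

In normal form, the first expression is [[u1, u2], u3] - [[u1, u3], u2]
In normal form, the second expression is -[[u1, u2], u3] + [[u1, u3], u2]
The forms do not match — not equal.


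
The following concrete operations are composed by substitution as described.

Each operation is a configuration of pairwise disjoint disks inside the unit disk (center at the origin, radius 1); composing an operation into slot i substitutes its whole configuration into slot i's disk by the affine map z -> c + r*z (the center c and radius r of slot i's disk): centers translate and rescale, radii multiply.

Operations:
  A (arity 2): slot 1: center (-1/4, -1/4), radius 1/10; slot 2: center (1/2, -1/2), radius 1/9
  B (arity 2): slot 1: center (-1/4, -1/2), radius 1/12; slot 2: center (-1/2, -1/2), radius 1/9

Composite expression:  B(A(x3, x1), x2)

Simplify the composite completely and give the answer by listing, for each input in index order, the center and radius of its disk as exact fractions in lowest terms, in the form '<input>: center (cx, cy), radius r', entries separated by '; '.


x1: center (-5/24, -13/24), radius 1/108; x2: center (-1/2, -1/2), radius 1/9; x3: center (-13/48, -25/48), radius 1/120


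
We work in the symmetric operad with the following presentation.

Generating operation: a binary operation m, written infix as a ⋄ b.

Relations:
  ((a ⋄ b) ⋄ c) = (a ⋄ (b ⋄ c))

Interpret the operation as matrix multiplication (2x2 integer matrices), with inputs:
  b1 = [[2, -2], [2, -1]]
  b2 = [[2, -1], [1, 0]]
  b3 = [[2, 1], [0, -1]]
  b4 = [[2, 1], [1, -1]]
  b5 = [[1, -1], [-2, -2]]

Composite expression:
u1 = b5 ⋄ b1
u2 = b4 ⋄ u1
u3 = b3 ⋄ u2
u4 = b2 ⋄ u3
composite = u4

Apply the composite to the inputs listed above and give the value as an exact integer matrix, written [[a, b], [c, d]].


(b5 ⋄ b1) = [[0, -1], [-8, 6]]
(b4 ⋄ (b5 ⋄ b1)) = [[-8, 4], [8, -7]]
(b3 ⋄ (b4 ⋄ (b5 ⋄ b1))) = [[-8, 1], [-8, 7]]
(b2 ⋄ (b3 ⋄ (b4 ⋄ (b5 ⋄ b1)))) = [[-8, -5], [-8, 1]]

[[-8, -5], [-8, 1]]


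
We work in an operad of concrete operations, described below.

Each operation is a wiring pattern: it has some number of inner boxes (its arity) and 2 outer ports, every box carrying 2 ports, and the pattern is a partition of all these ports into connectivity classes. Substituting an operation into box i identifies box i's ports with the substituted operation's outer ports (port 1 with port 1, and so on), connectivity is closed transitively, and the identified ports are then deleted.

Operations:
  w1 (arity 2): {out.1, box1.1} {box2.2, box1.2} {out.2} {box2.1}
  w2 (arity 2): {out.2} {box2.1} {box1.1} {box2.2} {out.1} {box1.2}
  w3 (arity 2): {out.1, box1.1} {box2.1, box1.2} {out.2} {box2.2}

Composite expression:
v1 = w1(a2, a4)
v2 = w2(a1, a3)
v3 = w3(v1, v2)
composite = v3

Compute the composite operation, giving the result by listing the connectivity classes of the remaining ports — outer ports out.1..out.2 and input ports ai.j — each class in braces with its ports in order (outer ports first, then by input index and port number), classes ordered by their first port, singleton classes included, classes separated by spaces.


{out.1, a2.1} {out.2} {a1.1} {a1.2} {a2.2, a4.2} {a3.1} {a3.2} {a4.1}

Treat the ports identified at w3 as solder joints: merge, then drop.
through w1, on inputs (a2, a4): {out.1, a2.1} {out.2} {a2.2, a4.2} {a4.1} (out.j = stage outer ports)
through w2, on inputs (a1, a3): {out.1} {out.2} {a1.1} {a1.2} {a3.1} {a3.2} (out.j = stage outer ports)
through w3, on inputs (a2, a4, a1, a3): {out.1, a2.1} {out.2} {a1.1} {a1.2} {a2.2, a4.2} {a3.1} {a3.2} {a4.1} (out.j = stage outer ports)


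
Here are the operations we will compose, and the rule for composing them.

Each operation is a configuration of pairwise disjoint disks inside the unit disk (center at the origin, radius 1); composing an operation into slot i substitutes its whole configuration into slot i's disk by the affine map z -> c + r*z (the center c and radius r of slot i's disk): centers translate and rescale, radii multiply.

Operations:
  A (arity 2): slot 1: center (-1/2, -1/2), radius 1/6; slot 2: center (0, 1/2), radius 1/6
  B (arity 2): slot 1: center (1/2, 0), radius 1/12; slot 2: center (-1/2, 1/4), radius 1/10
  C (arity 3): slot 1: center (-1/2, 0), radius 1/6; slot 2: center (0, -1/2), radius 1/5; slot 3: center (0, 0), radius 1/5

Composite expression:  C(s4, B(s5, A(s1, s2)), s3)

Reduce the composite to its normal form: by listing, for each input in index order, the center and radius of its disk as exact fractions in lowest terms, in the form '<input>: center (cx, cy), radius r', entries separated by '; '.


s1: center (-11/100, -23/50), radius 1/300; s2: center (-1/10, -11/25), radius 1/300; s3: center (0, 0), radius 1/5; s4: center (-1/2, 0), radius 1/6; s5: center (1/10, -1/2), radius 1/60

Below C, radii multiply path by path; the s-disk centers shift.
for s4, the 1-step affine chain lands on center (-1/2, 0), radius 1/6
for s5, the 2-step affine chain lands on center (1/10, -1/2), radius 1/60
for s1, the 3-step affine chain lands on center (-11/100, -23/50), radius 1/300
for s2, the 3-step affine chain lands on center (-1/10, -11/25), radius 1/300
for s3, the 1-step affine chain lands on center (0, 0), radius 1/5


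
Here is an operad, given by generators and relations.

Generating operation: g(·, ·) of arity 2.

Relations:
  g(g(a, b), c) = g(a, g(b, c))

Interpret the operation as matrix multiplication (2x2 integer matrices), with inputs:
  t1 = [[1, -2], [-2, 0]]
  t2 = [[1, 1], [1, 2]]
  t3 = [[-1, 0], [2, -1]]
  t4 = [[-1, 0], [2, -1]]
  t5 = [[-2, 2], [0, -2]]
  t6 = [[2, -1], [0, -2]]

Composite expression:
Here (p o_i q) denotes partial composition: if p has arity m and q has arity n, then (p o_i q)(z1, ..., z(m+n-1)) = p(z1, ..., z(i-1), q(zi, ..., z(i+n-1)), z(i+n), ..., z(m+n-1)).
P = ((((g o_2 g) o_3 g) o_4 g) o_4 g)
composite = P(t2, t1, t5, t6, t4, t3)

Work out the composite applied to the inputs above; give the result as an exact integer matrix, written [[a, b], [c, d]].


[[28, -6], [20, -2]]

g(t6, t4) = [[-4, 1], [-4, 2]]
g(g(t6, t4), t3) = [[6, -1], [8, -2]]
g(t5, g(g(t6, t4), t3)) = [[4, -2], [-16, 4]]
g(t1, g(t5, g(g(t6, t4), t3))) = [[36, -10], [-8, 4]]
g(t2, g(t1, g(t5, g(g(t6, t4), t3)))) = [[28, -6], [20, -2]]


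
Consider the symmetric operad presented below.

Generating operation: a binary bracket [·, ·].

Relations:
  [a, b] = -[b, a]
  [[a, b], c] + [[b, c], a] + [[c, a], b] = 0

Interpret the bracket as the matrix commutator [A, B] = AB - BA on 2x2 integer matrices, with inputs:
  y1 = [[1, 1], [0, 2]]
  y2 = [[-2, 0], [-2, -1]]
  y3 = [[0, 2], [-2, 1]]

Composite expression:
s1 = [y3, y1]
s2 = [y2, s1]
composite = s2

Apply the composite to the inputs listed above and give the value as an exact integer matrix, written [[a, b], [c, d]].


[[2, -1], [-6, -2]]


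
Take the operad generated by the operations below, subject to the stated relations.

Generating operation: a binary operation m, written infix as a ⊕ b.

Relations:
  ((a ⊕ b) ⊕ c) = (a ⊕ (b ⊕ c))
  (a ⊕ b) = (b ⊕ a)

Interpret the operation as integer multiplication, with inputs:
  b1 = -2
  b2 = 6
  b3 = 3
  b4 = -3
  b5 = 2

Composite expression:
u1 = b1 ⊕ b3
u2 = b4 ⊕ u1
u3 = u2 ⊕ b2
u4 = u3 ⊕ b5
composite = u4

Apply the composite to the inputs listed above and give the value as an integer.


216


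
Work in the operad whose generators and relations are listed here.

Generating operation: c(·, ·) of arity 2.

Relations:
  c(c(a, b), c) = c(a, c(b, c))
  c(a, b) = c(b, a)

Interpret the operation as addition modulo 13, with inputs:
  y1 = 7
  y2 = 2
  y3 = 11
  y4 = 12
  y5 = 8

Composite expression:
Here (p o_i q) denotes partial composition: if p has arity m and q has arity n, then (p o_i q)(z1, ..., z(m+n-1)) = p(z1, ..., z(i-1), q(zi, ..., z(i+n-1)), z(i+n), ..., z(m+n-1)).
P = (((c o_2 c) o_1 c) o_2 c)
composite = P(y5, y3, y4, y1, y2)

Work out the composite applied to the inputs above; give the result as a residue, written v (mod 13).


1 (mod 13)

c(y3, y4) = 10
c(y5, c(y3, y4)) = 5
c(y1, y2) = 9
c(c(y5, c(y3, y4)), c(y1, y2)) = 1


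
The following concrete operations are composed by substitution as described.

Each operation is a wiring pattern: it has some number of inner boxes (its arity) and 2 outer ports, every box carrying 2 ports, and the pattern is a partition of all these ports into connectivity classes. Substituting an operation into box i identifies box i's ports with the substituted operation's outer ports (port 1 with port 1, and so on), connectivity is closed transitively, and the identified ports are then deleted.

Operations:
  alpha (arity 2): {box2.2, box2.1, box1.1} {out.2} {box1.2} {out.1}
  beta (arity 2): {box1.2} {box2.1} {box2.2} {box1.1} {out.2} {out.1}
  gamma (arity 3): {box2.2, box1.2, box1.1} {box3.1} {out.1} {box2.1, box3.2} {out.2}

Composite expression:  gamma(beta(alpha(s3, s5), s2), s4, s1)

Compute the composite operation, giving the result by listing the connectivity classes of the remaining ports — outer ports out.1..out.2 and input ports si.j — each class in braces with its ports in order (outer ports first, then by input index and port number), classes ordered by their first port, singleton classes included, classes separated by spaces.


{out.1} {out.2} {s1.1} {s1.2, s4.1} {s2.1} {s2.2} {s3.1, s5.1, s5.2} {s3.2} {s4.2}

Treat the ports identified at gamma as solder joints: merge, then drop.
stage alpha: inputs (s3, s5), connectivity {out.1} {out.2} {s3.1, s5.1, s5.2} {s3.2}, out.j its boundary
stage beta: inputs (s3, s5, s2), connectivity {out.1} {out.2} {s2.1} {s2.2} {s3.1, s5.1, s5.2} {s3.2}, out.j its boundary
stage gamma: inputs (s3, s5, s2, s4, s1), connectivity {out.1} {out.2} {s1.1} {s1.2, s4.1} {s2.1} {s2.2} {s3.1, s5.1, s5.2} {s3.2} {s4.2}, out.j its boundary


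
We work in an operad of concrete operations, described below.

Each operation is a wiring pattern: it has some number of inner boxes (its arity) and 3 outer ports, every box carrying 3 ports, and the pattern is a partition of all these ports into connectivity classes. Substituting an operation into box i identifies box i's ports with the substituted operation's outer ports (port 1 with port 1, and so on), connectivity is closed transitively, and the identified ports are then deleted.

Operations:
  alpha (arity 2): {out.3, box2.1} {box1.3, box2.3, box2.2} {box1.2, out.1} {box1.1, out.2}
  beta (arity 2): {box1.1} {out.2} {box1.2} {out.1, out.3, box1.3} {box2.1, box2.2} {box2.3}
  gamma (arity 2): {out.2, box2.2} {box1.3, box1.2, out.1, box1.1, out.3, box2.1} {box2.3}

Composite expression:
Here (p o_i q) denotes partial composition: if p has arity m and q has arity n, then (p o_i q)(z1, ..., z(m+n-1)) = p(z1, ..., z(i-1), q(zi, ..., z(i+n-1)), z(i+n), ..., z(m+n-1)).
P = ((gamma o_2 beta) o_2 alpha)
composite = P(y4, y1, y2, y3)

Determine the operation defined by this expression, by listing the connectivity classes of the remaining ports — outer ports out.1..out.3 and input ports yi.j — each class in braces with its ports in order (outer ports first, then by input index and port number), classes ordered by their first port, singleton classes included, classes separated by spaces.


Connectivity passes through glued gamma-boundaries; trace each wire chain.
the subtree at alpha composes to {out.1, y1.2} {out.2, y1.1} {out.3, y2.1} {y1.3, y2.2, y2.3} on (y1, y2); out.j = own outer ports
the subtree at beta composes to {out.1, out.3, y2.1} {out.2} {y1.1} {y1.2} {y1.3, y2.2, y2.3} {y3.1, y3.2} {y3.3} on (y1, y2, y3); out.j = own outer ports
the subtree at gamma composes to {out.1, out.3, y2.1, y4.1, y4.2, y4.3} {out.2} {y1.1} {y1.2} {y1.3, y2.2, y2.3} {y3.1, y3.2} {y3.3} on (y4, y1, y2, y3); out.j = own outer ports

{out.1, out.3, y2.1, y4.1, y4.2, y4.3} {out.2} {y1.1} {y1.2} {y1.3, y2.2, y2.3} {y3.1, y3.2} {y3.3}


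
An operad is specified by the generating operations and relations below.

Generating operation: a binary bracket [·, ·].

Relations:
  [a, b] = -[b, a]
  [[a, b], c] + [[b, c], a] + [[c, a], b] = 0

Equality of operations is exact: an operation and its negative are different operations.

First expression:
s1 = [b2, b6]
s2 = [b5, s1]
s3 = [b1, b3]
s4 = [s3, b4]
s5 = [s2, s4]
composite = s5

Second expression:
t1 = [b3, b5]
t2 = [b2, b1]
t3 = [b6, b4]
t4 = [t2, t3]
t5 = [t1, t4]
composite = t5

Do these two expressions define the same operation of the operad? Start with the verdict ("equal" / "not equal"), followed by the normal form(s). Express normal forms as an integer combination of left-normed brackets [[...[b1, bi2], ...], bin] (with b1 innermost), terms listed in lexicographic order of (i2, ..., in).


Reducing the first expression gives [[[[[b1, b3], b4], b2], b6], b5] - [[[[[b1, b3], b4], b5], b2], b6] + [[[[[b1, b3], b4], b5], b6], b2] - [[[[[b1, b3], b4], b6], b2], b5]
Reducing the second expression gives -[[[[[b1, b2], b4], b6], b3], b5] + [[[[[b1, b2], b4], b6], b5], b3] + [[[[[b1, b2], b6], b4], b3], b5] - [[[[[b1, b2], b6], b4], b5], b3]
Different reductions; not equal.

not equal; first: [[[[[b1, b3], b4], b2], b6], b5] - [[[[[b1, b3], b4], b5], b2], b6] + [[[[[b1, b3], b4], b5], b6], b2] - [[[[[b1, b3], b4], b6], b2], b5]; second: -[[[[[b1, b2], b4], b6], b3], b5] + [[[[[b1, b2], b4], b6], b5], b3] + [[[[[b1, b2], b6], b4], b3], b5] - [[[[[b1, b2], b6], b4], b5], b3]


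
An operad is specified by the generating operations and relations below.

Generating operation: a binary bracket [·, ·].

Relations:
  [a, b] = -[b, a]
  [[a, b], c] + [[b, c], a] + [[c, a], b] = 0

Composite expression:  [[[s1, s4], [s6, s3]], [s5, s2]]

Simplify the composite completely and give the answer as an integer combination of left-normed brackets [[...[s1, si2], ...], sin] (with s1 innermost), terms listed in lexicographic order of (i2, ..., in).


[[[[[s1, s4], s3], s6], s2], s5] - [[[[[s1, s4], s3], s6], s5], s2] - [[[[[s1, s4], s6], s3], s2], s5] + [[[[[s1, s4], s6], s3], s5], s2]

Skip Jacobi rewriting: expand, keep s1-initial words, read off terms.
Composite bracket: [[[s1, s4], [s6, s3]], [s5, s2]]
Each bracket splits as ab - ba, giving 32 signed words (2^5 = 32).
Keep just the words that open with s1:
  the word s1s4s3s6s2s5 carries sign +1 and contributes +[[[[[s1, s4], s3], s6], s2], s5]
  the word s1s4s3s6s5s2 carries sign -1 and contributes -[[[[[s1, s4], s3], s6], s5], s2]
  the word s1s4s6s3s2s5 carries sign -1 and contributes -[[[[[s1, s4], s6], s3], s2], s5]
  the word s1s4s6s3s5s2 carries sign +1 and contributes +[[[[[s1, s4], s6], s3], s5], s2]


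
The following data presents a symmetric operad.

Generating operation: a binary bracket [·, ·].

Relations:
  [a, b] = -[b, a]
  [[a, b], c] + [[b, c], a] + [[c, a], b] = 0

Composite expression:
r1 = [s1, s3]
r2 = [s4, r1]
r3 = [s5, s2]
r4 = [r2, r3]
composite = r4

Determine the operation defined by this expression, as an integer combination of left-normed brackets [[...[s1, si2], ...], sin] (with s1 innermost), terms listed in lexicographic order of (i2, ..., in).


[[[[s1, s3], s4], s2], s5] - [[[[s1, s3], s4], s5], s2]

Expand each bracket as ab - ba; the s1-initial words give the coefficients.
Composite bracket: [[s4, [s1, s3]], [s5, s2]]
The bracket unfolds into 16 signed words via [a, b] = ab - ba (2^4 = 16).
Only words starting with s1 matter:
  word s1s3s4s2s5 has sign +1, contributing +[[[[s1, s3], s4], s2], s5]
  word s1s3s4s5s2 has sign -1, contributing -[[[[s1, s3], s4], s5], s2]


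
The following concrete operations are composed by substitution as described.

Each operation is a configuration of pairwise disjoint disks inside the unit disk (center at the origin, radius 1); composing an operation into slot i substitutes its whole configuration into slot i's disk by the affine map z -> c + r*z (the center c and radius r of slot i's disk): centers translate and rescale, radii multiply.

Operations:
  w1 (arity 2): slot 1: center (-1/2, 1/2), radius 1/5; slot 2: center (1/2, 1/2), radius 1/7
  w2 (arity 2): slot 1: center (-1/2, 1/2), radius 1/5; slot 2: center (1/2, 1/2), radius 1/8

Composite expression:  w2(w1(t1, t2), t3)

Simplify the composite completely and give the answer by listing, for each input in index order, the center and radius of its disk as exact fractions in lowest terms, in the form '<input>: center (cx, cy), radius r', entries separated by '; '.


t1: center (-3/5, 3/5), radius 1/25; t2: center (-2/5, 3/5), radius 1/35; t3: center (1/2, 1/2), radius 1/8

Follow each t-input down from w2: c' goes to c + r*c', radius to r*r'.
t1: after 2 affine steps, its disk has center (-3/5, 3/5), radius 1/25
t2: after 2 affine steps, its disk has center (-2/5, 3/5), radius 1/35
t3: after 1 affine step, its disk has center (1/2, 1/2), radius 1/8


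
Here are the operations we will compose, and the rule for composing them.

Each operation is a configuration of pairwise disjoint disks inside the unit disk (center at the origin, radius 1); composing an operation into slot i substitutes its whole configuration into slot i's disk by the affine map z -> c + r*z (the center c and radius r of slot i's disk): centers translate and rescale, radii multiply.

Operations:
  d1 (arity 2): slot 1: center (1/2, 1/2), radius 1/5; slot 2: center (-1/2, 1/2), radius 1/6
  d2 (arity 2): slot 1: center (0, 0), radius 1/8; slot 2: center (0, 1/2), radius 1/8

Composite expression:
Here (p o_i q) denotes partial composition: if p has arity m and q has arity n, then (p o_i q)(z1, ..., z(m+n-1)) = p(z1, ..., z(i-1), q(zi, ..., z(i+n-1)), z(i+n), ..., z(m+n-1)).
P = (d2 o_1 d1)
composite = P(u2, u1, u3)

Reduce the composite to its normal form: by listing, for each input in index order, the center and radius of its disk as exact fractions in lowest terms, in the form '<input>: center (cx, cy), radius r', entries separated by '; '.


u1: center (-1/16, 1/16), radius 1/48; u2: center (1/16, 1/16), radius 1/40; u3: center (0, 1/2), radius 1/8

Only the slot chain above each u matters under d2; compose those maps.
input u2: composing its 2 substitution steps yields center (1/16, 1/16), radius 1/40
input u1: composing its 2 substitution steps yields center (-1/16, 1/16), radius 1/48
input u3: composing its 1 substitution step yields center (0, 1/2), radius 1/8


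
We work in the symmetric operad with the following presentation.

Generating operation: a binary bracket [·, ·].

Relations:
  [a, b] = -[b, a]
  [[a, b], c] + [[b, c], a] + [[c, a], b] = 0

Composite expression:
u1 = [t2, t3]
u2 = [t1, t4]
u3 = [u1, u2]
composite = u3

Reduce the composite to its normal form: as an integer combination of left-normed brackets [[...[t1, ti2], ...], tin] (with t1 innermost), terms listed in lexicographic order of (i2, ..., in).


-[[[t1, t4], t2], t3] + [[[t1, t4], t3], t2]

Skip Jacobi rewriting: expand, keep t1-initial words, read off terms.
Composite bracket: [[t2, t3], [t1, t4]]
The bracket unfolds into 8 signed words via [a, b] = ab - ba (2^3 = 8).
Collect the words opening with t1:
  word t1t4t2t3 has sign -1, contributing -[[[t1, t4], t2], t3]
  word t1t4t3t2 has sign +1, contributing +[[[t1, t4], t3], t2]


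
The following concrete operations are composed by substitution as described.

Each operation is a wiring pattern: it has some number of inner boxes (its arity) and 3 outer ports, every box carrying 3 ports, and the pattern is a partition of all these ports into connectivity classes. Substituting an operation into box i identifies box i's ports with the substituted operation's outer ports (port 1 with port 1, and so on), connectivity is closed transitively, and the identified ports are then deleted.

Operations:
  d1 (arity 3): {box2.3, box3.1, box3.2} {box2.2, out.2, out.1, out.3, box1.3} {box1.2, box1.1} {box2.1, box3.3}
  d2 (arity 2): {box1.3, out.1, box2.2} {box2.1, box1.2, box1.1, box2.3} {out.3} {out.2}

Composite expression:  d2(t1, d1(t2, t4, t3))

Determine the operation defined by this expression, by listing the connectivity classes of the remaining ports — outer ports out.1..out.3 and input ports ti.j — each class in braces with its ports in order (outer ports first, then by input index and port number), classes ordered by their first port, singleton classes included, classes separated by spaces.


{out.1, t1.1, t1.2, t1.3, t2.3, t4.2} {out.2} {out.3} {t2.1, t2.2} {t3.1, t3.2, t4.3} {t3.3, t4.1}

Substituting into d2 glues patterns; closure does the rest.
after d1, the pattern on (t2, t4, t3) reads {out.1, out.2, out.3, t2.3, t4.2} {t2.1, t2.2} {t3.1, t3.2, t4.3} {t3.3, t4.1} (out.j = its outer ports)
after d2, the pattern on (t1, t2, t4, t3) reads {out.1, t1.1, t1.2, t1.3, t2.3, t4.2} {out.2} {out.3} {t2.1, t2.2} {t3.1, t3.2, t4.3} {t3.3, t4.1} (out.j = its outer ports)


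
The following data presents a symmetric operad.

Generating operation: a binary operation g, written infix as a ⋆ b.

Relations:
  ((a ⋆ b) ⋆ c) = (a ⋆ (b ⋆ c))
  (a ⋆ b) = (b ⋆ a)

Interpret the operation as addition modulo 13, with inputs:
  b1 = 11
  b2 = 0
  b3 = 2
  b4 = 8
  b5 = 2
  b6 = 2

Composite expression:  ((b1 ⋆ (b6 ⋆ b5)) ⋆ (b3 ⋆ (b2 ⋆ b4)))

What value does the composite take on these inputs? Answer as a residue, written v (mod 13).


(b6 ⋆ b5) = 4
(b1 ⋆ (b6 ⋆ b5)) = 2
(b2 ⋆ b4) = 8
(b3 ⋆ (b2 ⋆ b4)) = 10
((b1 ⋆ (b6 ⋆ b5)) ⋆ (b3 ⋆ (b2 ⋆ b4))) = 12

12 (mod 13)


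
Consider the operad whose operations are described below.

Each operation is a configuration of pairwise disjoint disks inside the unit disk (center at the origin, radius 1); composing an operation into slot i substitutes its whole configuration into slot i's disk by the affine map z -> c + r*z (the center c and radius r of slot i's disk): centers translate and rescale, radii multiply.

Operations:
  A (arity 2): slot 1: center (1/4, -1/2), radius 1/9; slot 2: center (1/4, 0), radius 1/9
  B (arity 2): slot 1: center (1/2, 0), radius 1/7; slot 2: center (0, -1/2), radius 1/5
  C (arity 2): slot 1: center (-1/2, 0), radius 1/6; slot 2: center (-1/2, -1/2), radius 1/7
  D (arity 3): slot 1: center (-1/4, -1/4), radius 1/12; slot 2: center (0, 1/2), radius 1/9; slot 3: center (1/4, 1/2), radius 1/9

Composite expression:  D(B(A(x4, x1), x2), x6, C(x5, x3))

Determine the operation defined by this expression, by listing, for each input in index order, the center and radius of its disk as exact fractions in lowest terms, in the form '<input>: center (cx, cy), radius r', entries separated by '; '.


x1: center (-23/112, -1/4), radius 1/756; x2: center (-1/4, -7/24), radius 1/60; x3: center (7/36, 4/9), radius 1/63; x4: center (-23/112, -43/168), radius 1/756; x5: center (7/36, 1/2), radius 1/54; x6: center (0, 1/2), radius 1/9

Each x-disk chains the slot maps above it in D; radii multiply.
x4 passes through 3 substitutions, ending at center (-23/112, -43/168), radius 1/756
x1 passes through 3 substitutions, ending at center (-23/112, -1/4), radius 1/756
x2 passes through 2 substitutions, ending at center (-1/4, -7/24), radius 1/60
x6 passes through 1 substitution, ending at center (0, 1/2), radius 1/9
x5 passes through 2 substitutions, ending at center (7/36, 1/2), radius 1/54
x3 passes through 2 substitutions, ending at center (7/36, 4/9), radius 1/63


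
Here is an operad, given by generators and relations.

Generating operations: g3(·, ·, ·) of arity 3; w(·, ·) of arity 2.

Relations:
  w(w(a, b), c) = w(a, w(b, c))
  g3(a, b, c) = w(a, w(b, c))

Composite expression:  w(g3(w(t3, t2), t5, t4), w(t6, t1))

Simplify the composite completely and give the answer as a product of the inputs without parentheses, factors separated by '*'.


t3 * t2 * t5 * t4 * t6 * t1

Key point: w is associative — brackets drop, the t-order remains.
w(t3, t2) collapses to t3 * t2
g3(w(t3, t2), t5, t4) collapses to t3 * t2 * t5 * t4
w(t6, t1) collapses to t6 * t1
w(g3(w(t3, t2), t5, t4), w(t6, t1)) collapses to t3 * t2 * t5 * t4 * t6 * t1


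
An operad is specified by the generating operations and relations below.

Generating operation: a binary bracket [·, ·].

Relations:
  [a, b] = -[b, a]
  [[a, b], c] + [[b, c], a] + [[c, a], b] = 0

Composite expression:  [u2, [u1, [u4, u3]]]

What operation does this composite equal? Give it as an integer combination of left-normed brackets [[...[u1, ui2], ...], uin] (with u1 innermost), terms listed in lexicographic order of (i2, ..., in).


[[[u1, u3], u4], u2] - [[[u1, u4], u3], u2]

Skip Jacobi rewriting: expand, keep u1-initial words, read off terms.
Composite bracket: [u2, [u1, [u4, u3]]]
Under [a, b] = ab - ba we get 8 signed associative words (2^3 = 8).
Collect the words opening with u1:
  the word u1u3u4u2 carries sign +1 and contributes +[[[u1, u3], u4], u2]
  the word u1u4u3u2 carries sign -1 and contributes -[[[u1, u4], u3], u2]


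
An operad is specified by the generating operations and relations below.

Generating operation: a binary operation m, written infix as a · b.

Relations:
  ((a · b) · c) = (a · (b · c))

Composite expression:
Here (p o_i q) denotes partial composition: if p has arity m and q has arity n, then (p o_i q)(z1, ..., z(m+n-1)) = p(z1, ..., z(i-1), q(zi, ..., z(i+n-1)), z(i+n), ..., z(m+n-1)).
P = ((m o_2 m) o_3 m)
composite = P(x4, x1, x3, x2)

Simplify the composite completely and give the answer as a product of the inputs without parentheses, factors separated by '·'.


x4 · x1 · x3 · x2


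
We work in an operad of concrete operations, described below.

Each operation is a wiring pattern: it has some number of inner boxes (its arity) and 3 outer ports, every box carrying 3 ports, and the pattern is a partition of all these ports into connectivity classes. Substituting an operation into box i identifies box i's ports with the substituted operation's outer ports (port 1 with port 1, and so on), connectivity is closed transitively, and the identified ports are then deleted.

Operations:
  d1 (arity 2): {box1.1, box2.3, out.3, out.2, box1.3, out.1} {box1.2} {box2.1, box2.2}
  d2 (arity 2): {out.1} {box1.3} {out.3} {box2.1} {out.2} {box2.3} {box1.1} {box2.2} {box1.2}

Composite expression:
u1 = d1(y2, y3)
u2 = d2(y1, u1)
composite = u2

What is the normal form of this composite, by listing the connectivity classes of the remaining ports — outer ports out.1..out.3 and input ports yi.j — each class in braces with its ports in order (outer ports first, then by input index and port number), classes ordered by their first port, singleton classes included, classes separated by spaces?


{out.1} {out.2} {out.3} {y1.1} {y1.2} {y1.3} {y2.1, y2.3, y3.3} {y2.2} {y3.1, y3.2}

Substituting into d2 glues patterns; closure does the rest.
stage d1: inputs (y2, y3), connectivity {out.1, out.2, out.3, y2.1, y2.3, y3.3} {y2.2} {y3.1, y3.2}, out.j its boundary
stage d2: inputs (y1, y2, y3), connectivity {out.1} {out.2} {out.3} {y1.1} {y1.2} {y1.3} {y2.1, y2.3, y3.3} {y2.2} {y3.1, y3.2}, out.j its boundary
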